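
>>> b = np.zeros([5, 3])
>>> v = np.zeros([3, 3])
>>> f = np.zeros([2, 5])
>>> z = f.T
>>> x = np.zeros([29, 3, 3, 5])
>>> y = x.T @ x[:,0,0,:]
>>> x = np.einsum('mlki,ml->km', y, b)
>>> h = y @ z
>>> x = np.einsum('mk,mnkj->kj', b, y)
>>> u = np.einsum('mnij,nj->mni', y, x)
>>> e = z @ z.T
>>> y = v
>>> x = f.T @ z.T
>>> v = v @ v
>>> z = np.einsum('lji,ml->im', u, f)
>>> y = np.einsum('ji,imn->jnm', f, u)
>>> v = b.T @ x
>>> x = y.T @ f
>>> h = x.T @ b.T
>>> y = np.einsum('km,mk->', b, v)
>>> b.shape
(5, 3)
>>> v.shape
(3, 5)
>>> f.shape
(2, 5)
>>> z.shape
(3, 2)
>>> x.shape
(3, 3, 5)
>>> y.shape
()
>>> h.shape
(5, 3, 5)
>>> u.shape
(5, 3, 3)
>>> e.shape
(5, 5)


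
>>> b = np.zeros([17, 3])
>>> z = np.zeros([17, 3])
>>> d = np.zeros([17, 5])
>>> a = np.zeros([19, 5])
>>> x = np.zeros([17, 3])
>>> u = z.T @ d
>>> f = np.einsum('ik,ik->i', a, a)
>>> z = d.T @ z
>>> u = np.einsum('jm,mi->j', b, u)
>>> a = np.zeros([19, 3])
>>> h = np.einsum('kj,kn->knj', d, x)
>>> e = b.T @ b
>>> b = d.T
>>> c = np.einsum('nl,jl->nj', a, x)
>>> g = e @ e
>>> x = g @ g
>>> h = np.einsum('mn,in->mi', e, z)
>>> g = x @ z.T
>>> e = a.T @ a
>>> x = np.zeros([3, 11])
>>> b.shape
(5, 17)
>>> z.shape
(5, 3)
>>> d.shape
(17, 5)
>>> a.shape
(19, 3)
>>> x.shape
(3, 11)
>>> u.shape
(17,)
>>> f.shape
(19,)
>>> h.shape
(3, 5)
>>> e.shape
(3, 3)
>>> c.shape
(19, 17)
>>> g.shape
(3, 5)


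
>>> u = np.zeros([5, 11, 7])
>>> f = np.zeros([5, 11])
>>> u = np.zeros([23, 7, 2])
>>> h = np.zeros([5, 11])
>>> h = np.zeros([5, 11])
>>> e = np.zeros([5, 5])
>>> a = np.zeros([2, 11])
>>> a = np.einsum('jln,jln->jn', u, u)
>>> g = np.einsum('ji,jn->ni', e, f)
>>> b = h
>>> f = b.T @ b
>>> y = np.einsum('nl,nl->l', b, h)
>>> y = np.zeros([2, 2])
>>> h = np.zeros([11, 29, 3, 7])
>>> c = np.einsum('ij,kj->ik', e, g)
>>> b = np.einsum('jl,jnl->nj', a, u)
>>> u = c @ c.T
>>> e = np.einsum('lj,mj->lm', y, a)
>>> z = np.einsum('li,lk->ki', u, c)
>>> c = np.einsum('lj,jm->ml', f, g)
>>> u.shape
(5, 5)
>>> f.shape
(11, 11)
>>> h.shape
(11, 29, 3, 7)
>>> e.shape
(2, 23)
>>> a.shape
(23, 2)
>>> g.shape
(11, 5)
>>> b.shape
(7, 23)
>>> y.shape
(2, 2)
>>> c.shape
(5, 11)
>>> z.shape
(11, 5)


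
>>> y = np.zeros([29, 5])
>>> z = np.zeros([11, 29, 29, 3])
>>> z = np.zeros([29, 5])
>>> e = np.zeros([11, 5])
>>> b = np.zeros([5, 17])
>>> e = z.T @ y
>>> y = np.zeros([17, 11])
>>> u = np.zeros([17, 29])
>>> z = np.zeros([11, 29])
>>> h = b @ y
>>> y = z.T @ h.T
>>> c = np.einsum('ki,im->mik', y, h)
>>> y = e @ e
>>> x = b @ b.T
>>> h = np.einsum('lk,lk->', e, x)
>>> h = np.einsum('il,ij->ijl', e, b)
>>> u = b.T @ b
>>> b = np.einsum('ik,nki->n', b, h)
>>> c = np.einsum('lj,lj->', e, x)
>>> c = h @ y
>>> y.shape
(5, 5)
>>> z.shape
(11, 29)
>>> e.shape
(5, 5)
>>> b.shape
(5,)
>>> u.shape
(17, 17)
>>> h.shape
(5, 17, 5)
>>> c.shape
(5, 17, 5)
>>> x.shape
(5, 5)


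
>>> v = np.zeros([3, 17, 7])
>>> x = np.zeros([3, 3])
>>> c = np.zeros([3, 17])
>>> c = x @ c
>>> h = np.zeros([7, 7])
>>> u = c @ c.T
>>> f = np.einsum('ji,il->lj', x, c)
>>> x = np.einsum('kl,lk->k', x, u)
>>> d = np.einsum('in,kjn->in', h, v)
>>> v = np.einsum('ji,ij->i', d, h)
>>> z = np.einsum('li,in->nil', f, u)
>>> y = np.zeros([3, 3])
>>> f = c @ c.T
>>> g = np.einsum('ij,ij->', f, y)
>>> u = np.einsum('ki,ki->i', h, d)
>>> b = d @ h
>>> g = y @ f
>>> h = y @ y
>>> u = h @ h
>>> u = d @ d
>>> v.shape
(7,)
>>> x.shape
(3,)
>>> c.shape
(3, 17)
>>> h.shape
(3, 3)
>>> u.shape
(7, 7)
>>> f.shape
(3, 3)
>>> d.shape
(7, 7)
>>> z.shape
(3, 3, 17)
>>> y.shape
(3, 3)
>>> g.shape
(3, 3)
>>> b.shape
(7, 7)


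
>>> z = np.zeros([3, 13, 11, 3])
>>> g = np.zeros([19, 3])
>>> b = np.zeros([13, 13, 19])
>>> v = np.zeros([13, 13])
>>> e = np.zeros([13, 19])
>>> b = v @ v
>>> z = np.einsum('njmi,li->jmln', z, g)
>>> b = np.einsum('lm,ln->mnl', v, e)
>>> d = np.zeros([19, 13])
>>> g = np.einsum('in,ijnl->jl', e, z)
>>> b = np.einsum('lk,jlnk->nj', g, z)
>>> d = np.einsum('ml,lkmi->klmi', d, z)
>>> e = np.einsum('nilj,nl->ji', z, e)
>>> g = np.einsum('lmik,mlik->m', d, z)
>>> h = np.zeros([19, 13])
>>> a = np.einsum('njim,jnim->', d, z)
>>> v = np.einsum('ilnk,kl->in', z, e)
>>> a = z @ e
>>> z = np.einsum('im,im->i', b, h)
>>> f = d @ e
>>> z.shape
(19,)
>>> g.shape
(13,)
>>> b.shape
(19, 13)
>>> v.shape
(13, 19)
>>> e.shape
(3, 11)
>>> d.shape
(11, 13, 19, 3)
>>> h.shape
(19, 13)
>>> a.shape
(13, 11, 19, 11)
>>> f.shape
(11, 13, 19, 11)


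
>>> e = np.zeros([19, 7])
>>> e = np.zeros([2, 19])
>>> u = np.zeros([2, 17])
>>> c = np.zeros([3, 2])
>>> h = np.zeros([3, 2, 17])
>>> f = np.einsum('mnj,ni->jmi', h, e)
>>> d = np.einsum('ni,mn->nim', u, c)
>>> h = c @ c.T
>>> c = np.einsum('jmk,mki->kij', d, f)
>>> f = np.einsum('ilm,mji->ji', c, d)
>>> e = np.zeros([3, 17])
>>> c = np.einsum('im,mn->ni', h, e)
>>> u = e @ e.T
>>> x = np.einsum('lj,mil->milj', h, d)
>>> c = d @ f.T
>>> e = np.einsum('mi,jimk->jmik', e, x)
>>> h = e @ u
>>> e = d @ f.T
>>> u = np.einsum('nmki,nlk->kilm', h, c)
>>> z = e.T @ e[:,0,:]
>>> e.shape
(2, 17, 17)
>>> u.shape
(17, 3, 17, 3)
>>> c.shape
(2, 17, 17)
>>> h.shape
(2, 3, 17, 3)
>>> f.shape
(17, 3)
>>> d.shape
(2, 17, 3)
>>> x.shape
(2, 17, 3, 3)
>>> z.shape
(17, 17, 17)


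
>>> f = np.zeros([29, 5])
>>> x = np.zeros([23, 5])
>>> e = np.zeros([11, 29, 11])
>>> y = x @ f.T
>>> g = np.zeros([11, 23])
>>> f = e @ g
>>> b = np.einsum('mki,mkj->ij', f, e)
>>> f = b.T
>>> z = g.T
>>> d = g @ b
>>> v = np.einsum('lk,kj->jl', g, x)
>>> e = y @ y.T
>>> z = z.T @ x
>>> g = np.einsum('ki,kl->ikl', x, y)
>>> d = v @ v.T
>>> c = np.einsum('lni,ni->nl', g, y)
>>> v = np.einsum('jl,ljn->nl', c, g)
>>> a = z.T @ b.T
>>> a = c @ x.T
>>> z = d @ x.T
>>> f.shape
(11, 23)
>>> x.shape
(23, 5)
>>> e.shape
(23, 23)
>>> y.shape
(23, 29)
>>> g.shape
(5, 23, 29)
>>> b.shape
(23, 11)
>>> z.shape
(5, 23)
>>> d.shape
(5, 5)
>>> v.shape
(29, 5)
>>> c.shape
(23, 5)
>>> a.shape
(23, 23)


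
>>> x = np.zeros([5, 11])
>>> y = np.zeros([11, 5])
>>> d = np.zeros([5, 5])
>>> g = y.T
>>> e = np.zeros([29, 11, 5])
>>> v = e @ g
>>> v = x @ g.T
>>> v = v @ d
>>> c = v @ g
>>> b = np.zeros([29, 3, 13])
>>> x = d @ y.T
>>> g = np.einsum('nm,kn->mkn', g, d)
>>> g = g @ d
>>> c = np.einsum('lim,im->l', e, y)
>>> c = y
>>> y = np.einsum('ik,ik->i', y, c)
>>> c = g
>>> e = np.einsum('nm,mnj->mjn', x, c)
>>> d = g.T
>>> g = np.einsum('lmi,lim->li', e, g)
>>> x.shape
(5, 11)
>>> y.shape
(11,)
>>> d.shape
(5, 5, 11)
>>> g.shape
(11, 5)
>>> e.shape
(11, 5, 5)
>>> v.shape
(5, 5)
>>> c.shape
(11, 5, 5)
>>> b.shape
(29, 3, 13)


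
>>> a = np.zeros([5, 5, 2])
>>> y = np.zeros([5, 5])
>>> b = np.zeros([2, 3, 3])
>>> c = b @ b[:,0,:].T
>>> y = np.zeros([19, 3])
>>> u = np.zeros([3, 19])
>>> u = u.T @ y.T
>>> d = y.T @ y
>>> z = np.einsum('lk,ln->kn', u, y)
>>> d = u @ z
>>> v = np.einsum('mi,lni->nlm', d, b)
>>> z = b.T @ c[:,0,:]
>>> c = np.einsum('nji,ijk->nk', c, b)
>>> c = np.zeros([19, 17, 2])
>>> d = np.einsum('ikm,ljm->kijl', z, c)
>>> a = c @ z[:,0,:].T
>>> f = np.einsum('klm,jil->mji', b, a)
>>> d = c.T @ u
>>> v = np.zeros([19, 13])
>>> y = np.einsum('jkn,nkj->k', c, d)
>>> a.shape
(19, 17, 3)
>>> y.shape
(17,)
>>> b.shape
(2, 3, 3)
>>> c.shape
(19, 17, 2)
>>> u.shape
(19, 19)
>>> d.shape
(2, 17, 19)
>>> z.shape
(3, 3, 2)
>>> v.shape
(19, 13)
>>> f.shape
(3, 19, 17)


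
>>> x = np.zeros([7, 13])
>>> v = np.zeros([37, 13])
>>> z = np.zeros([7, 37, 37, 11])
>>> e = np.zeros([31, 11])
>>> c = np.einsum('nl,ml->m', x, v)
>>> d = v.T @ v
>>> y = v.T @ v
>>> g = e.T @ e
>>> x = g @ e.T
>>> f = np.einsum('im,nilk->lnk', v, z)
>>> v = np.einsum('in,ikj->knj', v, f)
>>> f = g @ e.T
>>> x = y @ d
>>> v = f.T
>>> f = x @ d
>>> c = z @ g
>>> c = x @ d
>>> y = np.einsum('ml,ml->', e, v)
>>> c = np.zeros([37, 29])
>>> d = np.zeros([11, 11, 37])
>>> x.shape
(13, 13)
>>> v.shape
(31, 11)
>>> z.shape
(7, 37, 37, 11)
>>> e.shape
(31, 11)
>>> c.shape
(37, 29)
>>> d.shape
(11, 11, 37)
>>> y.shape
()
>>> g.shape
(11, 11)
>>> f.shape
(13, 13)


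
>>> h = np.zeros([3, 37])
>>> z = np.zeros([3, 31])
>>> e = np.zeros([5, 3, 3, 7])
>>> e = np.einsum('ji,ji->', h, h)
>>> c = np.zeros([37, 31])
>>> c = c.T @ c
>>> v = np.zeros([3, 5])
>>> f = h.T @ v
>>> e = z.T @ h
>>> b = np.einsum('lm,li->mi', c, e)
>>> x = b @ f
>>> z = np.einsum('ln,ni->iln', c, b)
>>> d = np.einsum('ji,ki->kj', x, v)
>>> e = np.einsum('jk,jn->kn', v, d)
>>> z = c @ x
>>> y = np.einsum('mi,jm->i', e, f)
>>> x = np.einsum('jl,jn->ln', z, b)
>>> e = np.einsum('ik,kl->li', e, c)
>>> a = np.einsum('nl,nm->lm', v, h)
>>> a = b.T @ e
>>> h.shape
(3, 37)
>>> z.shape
(31, 5)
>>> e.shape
(31, 5)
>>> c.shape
(31, 31)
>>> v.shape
(3, 5)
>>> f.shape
(37, 5)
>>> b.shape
(31, 37)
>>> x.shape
(5, 37)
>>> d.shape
(3, 31)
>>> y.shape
(31,)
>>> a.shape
(37, 5)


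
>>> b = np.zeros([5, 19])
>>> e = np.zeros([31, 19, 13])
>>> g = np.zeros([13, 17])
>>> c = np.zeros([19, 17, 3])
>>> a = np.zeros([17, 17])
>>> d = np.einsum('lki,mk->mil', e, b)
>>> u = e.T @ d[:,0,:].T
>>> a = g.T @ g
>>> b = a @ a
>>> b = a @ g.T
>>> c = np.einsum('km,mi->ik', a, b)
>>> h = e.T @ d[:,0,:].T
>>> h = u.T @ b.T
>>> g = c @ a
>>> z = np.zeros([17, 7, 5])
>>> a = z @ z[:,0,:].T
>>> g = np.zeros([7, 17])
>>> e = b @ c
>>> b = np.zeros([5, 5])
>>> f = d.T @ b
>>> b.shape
(5, 5)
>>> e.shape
(17, 17)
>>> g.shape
(7, 17)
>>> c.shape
(13, 17)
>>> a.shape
(17, 7, 17)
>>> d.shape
(5, 13, 31)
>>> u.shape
(13, 19, 5)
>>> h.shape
(5, 19, 17)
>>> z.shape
(17, 7, 5)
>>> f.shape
(31, 13, 5)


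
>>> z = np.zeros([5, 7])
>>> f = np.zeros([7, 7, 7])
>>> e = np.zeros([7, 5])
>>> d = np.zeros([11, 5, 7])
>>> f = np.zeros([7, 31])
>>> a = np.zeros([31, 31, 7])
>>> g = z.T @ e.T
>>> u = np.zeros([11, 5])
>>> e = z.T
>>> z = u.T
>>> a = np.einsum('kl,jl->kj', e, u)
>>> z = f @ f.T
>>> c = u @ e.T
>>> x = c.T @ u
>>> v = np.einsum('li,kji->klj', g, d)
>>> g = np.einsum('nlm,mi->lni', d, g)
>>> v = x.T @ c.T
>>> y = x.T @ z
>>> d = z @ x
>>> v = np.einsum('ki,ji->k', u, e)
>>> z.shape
(7, 7)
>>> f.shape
(7, 31)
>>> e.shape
(7, 5)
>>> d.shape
(7, 5)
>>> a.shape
(7, 11)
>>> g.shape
(5, 11, 7)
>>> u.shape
(11, 5)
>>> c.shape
(11, 7)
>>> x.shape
(7, 5)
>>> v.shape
(11,)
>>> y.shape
(5, 7)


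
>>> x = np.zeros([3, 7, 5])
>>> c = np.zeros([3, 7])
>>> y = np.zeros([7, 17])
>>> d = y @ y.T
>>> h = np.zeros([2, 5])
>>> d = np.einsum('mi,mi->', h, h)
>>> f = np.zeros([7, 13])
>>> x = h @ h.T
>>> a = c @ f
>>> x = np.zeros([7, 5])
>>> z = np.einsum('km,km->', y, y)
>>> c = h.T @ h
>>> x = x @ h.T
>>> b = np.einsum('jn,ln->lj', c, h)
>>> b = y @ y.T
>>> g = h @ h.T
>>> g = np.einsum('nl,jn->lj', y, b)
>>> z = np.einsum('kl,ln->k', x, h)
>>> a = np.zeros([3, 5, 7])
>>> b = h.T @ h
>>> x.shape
(7, 2)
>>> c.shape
(5, 5)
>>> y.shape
(7, 17)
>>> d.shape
()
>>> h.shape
(2, 5)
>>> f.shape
(7, 13)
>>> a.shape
(3, 5, 7)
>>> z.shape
(7,)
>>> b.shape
(5, 5)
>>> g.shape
(17, 7)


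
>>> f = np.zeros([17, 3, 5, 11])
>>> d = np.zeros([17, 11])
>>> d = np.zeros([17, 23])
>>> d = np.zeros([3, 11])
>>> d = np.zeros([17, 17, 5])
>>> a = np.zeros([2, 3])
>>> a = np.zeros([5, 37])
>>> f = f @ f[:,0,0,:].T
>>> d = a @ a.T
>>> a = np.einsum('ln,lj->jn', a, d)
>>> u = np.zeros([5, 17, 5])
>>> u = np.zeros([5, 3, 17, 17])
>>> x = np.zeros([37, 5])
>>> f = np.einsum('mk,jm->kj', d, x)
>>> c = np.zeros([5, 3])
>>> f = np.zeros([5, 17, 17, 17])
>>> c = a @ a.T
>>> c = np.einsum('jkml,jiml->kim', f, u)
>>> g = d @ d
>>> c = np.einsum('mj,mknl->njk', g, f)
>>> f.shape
(5, 17, 17, 17)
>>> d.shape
(5, 5)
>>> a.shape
(5, 37)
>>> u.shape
(5, 3, 17, 17)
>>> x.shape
(37, 5)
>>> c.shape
(17, 5, 17)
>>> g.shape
(5, 5)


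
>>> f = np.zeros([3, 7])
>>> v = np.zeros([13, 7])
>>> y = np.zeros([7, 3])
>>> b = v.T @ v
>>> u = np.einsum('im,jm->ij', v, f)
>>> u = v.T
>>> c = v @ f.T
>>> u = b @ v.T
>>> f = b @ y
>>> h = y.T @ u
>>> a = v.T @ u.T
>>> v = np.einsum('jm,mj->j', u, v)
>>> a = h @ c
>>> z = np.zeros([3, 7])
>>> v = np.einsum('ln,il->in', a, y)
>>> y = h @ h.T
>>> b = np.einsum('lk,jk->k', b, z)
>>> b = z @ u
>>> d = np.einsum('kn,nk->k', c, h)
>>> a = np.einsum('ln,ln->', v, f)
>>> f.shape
(7, 3)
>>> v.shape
(7, 3)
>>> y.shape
(3, 3)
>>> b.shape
(3, 13)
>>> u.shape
(7, 13)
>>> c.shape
(13, 3)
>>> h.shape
(3, 13)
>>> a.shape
()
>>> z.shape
(3, 7)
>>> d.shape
(13,)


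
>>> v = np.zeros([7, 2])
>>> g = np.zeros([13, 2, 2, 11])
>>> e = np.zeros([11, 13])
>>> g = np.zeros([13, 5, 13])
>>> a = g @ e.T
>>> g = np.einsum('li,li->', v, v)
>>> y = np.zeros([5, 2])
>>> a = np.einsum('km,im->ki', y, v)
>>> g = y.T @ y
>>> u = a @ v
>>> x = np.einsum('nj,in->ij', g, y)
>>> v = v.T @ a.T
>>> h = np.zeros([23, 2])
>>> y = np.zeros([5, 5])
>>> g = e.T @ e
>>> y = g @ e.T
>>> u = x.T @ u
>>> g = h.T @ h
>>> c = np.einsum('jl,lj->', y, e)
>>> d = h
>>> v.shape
(2, 5)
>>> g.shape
(2, 2)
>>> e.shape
(11, 13)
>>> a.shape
(5, 7)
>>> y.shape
(13, 11)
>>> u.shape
(2, 2)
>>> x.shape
(5, 2)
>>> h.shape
(23, 2)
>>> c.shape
()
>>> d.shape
(23, 2)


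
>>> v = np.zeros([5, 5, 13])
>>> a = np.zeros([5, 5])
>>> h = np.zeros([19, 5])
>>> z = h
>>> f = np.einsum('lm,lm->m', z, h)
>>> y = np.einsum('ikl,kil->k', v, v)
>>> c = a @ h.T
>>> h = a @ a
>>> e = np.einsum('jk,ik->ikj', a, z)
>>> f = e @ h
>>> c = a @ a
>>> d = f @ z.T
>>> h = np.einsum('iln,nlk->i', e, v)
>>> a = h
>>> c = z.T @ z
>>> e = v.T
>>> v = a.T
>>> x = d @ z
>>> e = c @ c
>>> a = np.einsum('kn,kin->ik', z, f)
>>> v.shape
(19,)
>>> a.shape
(5, 19)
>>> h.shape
(19,)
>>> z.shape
(19, 5)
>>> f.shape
(19, 5, 5)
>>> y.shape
(5,)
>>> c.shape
(5, 5)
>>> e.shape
(5, 5)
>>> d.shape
(19, 5, 19)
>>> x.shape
(19, 5, 5)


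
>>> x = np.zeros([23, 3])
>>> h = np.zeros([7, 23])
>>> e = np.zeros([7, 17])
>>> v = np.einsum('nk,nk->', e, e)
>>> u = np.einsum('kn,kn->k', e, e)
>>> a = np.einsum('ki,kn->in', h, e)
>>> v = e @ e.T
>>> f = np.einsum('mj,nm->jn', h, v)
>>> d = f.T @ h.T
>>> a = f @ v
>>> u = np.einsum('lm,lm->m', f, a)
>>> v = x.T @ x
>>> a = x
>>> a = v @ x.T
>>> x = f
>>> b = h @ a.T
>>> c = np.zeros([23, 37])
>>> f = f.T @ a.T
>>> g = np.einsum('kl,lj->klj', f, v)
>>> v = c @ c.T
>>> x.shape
(23, 7)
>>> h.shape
(7, 23)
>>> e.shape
(7, 17)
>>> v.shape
(23, 23)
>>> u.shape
(7,)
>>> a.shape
(3, 23)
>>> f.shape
(7, 3)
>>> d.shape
(7, 7)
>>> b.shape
(7, 3)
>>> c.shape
(23, 37)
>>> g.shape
(7, 3, 3)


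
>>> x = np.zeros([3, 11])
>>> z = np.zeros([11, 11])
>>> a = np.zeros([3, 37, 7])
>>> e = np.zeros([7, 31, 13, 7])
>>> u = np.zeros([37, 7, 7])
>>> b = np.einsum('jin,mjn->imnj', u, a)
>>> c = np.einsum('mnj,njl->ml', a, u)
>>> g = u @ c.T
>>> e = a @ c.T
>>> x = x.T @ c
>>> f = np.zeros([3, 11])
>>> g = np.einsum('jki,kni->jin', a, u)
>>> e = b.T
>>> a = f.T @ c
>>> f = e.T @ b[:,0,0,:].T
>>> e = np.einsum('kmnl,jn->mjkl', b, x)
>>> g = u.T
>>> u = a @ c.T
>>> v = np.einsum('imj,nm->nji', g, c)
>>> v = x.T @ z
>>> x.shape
(11, 7)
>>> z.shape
(11, 11)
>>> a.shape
(11, 7)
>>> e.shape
(3, 11, 7, 37)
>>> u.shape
(11, 3)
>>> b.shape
(7, 3, 7, 37)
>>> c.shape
(3, 7)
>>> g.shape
(7, 7, 37)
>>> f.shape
(7, 3, 7, 7)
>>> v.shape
(7, 11)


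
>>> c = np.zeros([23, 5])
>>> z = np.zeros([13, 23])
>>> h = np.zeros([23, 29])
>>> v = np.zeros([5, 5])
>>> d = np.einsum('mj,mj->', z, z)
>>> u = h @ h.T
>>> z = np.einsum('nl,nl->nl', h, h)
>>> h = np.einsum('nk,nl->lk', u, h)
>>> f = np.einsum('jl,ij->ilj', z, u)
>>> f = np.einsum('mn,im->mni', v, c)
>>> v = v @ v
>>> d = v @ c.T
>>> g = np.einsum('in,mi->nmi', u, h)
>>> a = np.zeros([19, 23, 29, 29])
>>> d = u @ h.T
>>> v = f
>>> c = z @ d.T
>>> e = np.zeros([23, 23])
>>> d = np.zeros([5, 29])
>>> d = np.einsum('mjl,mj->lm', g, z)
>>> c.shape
(23, 23)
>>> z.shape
(23, 29)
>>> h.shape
(29, 23)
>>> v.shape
(5, 5, 23)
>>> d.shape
(23, 23)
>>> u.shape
(23, 23)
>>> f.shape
(5, 5, 23)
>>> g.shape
(23, 29, 23)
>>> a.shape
(19, 23, 29, 29)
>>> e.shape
(23, 23)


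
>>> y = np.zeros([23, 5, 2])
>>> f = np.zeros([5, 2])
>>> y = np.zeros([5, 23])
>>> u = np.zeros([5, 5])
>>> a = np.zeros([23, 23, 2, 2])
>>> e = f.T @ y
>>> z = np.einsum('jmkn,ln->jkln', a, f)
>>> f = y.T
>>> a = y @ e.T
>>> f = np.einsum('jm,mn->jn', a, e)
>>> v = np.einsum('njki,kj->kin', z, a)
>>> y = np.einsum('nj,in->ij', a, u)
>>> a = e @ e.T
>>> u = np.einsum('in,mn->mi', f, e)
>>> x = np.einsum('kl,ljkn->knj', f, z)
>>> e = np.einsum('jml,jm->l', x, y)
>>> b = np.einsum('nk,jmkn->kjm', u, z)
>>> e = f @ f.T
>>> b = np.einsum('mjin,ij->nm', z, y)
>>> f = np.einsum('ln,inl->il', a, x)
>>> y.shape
(5, 2)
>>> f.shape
(5, 2)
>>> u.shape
(2, 5)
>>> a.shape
(2, 2)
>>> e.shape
(5, 5)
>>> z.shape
(23, 2, 5, 2)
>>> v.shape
(5, 2, 23)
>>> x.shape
(5, 2, 2)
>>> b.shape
(2, 23)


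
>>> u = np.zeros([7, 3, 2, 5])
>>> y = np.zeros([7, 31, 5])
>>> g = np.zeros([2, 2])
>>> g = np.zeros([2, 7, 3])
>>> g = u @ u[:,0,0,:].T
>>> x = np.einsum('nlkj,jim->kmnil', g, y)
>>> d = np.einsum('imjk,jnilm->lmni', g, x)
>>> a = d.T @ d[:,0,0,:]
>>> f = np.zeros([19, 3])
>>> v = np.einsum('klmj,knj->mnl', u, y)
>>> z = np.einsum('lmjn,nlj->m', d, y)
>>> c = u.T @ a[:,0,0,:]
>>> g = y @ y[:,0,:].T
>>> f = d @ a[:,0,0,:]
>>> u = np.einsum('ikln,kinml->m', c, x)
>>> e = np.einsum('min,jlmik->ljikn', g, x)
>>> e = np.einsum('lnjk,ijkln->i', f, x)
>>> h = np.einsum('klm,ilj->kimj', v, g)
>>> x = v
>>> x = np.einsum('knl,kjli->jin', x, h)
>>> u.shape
(31,)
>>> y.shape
(7, 31, 5)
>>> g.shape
(7, 31, 7)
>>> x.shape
(7, 7, 31)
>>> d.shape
(31, 3, 5, 7)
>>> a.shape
(7, 5, 3, 7)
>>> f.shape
(31, 3, 5, 7)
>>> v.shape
(2, 31, 3)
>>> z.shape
(3,)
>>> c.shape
(5, 2, 3, 7)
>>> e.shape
(2,)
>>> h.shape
(2, 7, 3, 7)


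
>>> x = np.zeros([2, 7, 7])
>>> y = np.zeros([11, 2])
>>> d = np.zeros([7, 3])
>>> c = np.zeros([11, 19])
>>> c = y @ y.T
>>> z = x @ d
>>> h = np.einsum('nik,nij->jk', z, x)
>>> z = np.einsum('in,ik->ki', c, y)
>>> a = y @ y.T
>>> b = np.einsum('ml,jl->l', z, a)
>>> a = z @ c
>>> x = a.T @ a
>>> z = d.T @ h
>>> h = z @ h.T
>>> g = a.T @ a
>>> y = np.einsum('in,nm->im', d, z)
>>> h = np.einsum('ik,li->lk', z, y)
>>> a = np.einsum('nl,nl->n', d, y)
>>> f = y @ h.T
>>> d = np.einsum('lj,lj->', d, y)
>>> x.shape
(11, 11)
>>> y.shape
(7, 3)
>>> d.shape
()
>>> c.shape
(11, 11)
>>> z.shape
(3, 3)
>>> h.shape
(7, 3)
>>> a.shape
(7,)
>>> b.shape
(11,)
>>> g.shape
(11, 11)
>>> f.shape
(7, 7)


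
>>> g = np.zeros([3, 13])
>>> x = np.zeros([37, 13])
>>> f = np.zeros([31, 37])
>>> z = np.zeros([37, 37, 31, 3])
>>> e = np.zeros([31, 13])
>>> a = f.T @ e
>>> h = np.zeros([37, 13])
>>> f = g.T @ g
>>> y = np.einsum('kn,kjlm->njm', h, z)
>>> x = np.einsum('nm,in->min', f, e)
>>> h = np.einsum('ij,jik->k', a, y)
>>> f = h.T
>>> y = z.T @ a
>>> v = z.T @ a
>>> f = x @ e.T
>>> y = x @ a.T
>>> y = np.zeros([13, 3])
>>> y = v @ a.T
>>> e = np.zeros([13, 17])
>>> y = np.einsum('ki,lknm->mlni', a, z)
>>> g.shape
(3, 13)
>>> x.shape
(13, 31, 13)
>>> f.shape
(13, 31, 31)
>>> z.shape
(37, 37, 31, 3)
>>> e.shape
(13, 17)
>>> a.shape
(37, 13)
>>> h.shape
(3,)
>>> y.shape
(3, 37, 31, 13)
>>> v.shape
(3, 31, 37, 13)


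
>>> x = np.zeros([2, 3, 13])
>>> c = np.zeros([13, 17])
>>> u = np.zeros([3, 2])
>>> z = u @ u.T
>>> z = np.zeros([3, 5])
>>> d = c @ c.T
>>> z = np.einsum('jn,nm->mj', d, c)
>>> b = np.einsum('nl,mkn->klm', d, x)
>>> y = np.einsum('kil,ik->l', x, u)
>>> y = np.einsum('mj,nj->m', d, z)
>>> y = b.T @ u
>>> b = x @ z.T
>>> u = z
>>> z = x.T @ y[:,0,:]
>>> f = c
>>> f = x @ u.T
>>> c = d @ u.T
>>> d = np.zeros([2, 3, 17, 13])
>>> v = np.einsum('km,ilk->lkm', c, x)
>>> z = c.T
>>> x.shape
(2, 3, 13)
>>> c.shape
(13, 17)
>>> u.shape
(17, 13)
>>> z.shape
(17, 13)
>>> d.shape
(2, 3, 17, 13)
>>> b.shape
(2, 3, 17)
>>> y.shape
(2, 13, 2)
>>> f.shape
(2, 3, 17)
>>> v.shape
(3, 13, 17)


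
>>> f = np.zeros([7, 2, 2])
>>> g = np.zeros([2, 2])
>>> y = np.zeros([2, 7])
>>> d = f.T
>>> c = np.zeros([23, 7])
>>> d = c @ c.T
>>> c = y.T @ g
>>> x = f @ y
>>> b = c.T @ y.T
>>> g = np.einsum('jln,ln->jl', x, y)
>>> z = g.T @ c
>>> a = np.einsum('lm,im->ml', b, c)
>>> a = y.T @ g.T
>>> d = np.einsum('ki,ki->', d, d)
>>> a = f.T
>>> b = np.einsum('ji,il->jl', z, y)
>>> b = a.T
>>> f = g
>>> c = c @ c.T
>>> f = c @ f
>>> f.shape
(7, 2)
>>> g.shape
(7, 2)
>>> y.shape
(2, 7)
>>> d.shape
()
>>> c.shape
(7, 7)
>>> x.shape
(7, 2, 7)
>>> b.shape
(7, 2, 2)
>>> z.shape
(2, 2)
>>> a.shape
(2, 2, 7)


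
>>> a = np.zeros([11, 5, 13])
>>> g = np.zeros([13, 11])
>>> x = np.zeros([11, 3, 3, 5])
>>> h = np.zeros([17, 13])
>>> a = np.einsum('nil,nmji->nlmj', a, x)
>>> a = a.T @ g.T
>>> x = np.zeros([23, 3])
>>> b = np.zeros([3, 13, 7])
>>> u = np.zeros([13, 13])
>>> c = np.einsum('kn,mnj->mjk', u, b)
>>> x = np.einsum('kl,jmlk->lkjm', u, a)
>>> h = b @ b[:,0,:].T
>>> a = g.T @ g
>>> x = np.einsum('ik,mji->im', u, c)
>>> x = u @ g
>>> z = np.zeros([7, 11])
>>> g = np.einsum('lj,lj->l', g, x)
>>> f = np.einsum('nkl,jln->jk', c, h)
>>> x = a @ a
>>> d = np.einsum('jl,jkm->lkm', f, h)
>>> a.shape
(11, 11)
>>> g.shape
(13,)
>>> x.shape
(11, 11)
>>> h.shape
(3, 13, 3)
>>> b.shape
(3, 13, 7)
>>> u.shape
(13, 13)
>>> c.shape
(3, 7, 13)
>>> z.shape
(7, 11)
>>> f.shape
(3, 7)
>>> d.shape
(7, 13, 3)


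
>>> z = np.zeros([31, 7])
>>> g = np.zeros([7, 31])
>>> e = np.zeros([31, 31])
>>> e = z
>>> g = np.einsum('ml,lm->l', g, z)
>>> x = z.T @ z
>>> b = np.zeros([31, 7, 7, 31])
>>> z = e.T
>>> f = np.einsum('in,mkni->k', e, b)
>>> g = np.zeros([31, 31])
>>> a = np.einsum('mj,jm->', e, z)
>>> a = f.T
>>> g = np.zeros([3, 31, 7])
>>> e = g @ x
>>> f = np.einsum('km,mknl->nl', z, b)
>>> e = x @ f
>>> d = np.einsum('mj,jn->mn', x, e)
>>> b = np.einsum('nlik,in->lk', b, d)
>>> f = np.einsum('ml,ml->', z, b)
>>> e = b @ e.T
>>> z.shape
(7, 31)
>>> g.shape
(3, 31, 7)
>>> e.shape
(7, 7)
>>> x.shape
(7, 7)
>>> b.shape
(7, 31)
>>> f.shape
()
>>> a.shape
(7,)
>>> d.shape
(7, 31)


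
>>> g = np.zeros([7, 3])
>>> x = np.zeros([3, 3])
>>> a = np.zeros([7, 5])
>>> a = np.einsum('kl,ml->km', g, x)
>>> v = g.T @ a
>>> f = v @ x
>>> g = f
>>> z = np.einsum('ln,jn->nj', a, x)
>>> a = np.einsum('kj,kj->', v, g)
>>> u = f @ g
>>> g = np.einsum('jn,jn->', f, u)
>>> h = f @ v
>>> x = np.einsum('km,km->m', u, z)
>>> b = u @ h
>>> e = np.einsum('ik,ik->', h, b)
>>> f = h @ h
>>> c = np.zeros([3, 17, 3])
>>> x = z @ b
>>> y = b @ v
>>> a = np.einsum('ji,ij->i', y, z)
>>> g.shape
()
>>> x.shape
(3, 3)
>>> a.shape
(3,)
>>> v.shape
(3, 3)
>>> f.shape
(3, 3)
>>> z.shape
(3, 3)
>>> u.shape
(3, 3)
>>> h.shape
(3, 3)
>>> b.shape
(3, 3)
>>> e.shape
()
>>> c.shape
(3, 17, 3)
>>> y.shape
(3, 3)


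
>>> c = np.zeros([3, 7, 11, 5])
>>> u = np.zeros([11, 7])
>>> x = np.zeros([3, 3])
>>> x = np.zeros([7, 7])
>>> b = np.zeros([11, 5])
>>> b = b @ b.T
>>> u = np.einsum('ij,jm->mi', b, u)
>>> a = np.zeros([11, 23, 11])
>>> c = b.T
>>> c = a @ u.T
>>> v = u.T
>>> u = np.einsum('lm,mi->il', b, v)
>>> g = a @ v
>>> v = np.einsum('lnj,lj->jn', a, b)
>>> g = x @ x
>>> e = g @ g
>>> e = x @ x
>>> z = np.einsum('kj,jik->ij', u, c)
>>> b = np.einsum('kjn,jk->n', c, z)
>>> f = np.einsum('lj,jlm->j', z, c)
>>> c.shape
(11, 23, 7)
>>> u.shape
(7, 11)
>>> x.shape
(7, 7)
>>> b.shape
(7,)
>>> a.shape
(11, 23, 11)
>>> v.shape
(11, 23)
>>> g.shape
(7, 7)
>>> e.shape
(7, 7)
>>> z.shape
(23, 11)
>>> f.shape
(11,)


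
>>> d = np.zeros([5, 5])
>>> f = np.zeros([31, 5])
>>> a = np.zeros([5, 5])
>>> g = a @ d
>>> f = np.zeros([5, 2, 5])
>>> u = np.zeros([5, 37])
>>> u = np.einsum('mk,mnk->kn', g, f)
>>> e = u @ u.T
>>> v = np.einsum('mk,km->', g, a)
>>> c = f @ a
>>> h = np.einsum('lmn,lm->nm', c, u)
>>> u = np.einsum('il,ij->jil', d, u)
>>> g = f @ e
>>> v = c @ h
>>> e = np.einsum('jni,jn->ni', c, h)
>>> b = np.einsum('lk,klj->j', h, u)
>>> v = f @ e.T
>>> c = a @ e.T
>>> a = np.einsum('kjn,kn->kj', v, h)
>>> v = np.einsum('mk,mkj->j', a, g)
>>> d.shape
(5, 5)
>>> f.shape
(5, 2, 5)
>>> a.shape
(5, 2)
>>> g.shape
(5, 2, 5)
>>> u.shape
(2, 5, 5)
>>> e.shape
(2, 5)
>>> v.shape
(5,)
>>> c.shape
(5, 2)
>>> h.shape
(5, 2)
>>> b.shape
(5,)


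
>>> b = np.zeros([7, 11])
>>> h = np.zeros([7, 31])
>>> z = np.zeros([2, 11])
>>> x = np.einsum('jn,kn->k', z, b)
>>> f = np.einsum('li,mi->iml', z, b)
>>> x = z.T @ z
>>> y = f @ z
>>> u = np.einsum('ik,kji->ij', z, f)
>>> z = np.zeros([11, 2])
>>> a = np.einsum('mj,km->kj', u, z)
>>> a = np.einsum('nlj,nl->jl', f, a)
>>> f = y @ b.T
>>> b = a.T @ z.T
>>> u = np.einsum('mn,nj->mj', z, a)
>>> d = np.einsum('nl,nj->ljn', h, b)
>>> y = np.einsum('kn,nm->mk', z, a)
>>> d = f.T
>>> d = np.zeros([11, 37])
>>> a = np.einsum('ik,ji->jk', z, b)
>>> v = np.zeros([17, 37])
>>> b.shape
(7, 11)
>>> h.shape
(7, 31)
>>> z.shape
(11, 2)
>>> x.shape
(11, 11)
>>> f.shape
(11, 7, 7)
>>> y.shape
(7, 11)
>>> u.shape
(11, 7)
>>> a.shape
(7, 2)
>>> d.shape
(11, 37)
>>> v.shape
(17, 37)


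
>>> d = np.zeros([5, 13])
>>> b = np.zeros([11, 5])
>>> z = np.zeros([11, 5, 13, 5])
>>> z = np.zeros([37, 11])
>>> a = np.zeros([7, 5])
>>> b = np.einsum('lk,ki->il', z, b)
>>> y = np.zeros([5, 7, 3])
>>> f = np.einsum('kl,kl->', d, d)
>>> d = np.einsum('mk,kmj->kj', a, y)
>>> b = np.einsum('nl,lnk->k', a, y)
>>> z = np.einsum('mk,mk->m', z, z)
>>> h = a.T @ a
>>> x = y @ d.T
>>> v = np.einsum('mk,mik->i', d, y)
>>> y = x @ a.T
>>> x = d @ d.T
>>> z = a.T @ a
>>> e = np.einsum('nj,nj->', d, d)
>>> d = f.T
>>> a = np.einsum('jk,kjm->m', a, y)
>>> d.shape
()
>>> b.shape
(3,)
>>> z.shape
(5, 5)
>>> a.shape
(7,)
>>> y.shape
(5, 7, 7)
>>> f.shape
()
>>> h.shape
(5, 5)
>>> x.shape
(5, 5)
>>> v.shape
(7,)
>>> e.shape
()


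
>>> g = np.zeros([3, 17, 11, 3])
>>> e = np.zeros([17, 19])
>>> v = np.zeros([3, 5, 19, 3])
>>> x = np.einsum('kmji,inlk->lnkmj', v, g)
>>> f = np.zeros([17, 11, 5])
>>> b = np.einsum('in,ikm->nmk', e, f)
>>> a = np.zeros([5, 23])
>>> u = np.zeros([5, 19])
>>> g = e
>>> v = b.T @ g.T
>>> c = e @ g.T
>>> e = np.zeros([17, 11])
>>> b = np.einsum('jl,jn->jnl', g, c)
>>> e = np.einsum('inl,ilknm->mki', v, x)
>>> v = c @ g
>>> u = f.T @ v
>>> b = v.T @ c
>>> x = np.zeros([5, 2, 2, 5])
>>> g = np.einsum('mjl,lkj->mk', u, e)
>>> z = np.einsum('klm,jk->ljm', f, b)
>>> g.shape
(5, 3)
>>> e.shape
(19, 3, 11)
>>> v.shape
(17, 19)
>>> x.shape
(5, 2, 2, 5)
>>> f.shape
(17, 11, 5)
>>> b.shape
(19, 17)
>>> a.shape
(5, 23)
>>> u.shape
(5, 11, 19)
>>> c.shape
(17, 17)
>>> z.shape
(11, 19, 5)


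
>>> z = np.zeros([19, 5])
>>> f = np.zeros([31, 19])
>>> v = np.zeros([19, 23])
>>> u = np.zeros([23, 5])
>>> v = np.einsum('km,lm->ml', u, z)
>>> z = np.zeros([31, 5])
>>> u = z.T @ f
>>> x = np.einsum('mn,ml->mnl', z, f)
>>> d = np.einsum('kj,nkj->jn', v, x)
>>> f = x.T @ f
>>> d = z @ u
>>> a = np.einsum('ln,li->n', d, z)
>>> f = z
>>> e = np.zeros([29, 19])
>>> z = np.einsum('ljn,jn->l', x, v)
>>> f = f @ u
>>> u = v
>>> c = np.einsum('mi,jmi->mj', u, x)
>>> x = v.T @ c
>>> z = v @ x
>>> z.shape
(5, 31)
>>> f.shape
(31, 19)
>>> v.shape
(5, 19)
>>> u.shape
(5, 19)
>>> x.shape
(19, 31)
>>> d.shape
(31, 19)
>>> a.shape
(19,)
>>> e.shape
(29, 19)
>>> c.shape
(5, 31)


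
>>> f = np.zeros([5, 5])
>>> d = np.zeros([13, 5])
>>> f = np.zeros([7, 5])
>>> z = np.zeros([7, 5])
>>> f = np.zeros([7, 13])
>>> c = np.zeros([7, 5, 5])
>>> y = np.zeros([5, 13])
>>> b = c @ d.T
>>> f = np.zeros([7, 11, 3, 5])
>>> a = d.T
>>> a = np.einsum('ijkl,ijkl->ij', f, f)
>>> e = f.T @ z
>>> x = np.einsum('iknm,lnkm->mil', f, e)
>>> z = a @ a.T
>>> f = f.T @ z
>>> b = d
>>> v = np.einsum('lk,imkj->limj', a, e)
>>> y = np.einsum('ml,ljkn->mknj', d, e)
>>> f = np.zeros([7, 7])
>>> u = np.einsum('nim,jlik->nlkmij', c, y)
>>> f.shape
(7, 7)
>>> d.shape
(13, 5)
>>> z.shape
(7, 7)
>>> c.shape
(7, 5, 5)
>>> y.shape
(13, 11, 5, 3)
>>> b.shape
(13, 5)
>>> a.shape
(7, 11)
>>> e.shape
(5, 3, 11, 5)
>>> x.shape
(5, 7, 5)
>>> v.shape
(7, 5, 3, 5)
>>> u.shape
(7, 11, 3, 5, 5, 13)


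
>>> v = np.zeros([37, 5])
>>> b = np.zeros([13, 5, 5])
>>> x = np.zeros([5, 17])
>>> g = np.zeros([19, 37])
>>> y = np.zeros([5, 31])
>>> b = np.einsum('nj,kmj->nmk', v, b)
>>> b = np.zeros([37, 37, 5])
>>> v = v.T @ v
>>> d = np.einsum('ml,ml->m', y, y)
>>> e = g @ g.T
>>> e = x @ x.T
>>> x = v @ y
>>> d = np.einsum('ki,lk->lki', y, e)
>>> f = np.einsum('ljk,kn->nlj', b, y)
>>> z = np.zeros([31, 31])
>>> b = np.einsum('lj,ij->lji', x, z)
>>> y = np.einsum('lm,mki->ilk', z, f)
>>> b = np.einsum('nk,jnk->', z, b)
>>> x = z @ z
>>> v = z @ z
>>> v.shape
(31, 31)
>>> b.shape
()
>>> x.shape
(31, 31)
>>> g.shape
(19, 37)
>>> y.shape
(37, 31, 37)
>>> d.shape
(5, 5, 31)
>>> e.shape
(5, 5)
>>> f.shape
(31, 37, 37)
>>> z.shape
(31, 31)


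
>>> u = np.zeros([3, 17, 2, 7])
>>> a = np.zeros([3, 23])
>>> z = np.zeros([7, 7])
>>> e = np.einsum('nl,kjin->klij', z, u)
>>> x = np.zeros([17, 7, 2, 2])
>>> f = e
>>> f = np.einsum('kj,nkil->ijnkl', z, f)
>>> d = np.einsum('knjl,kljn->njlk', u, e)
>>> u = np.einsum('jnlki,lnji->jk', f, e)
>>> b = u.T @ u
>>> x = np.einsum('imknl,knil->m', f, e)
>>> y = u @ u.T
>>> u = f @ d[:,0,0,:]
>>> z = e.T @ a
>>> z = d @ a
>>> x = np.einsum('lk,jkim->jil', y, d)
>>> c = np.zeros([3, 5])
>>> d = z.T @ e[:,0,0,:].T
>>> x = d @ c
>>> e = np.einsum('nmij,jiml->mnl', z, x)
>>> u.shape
(2, 7, 3, 7, 3)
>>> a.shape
(3, 23)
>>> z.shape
(17, 2, 7, 23)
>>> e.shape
(2, 17, 5)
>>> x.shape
(23, 7, 2, 5)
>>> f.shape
(2, 7, 3, 7, 17)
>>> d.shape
(23, 7, 2, 3)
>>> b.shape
(7, 7)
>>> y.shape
(2, 2)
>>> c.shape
(3, 5)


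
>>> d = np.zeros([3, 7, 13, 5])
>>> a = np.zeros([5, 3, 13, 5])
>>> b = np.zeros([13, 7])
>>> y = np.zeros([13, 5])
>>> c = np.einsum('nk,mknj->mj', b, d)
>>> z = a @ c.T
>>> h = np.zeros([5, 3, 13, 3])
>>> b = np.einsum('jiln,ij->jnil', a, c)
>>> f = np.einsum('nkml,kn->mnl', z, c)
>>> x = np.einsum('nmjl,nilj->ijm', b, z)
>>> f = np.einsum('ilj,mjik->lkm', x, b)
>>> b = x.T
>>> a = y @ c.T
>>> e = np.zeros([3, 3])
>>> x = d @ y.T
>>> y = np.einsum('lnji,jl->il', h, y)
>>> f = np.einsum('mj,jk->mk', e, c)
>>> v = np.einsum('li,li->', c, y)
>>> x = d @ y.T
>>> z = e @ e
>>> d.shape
(3, 7, 13, 5)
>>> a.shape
(13, 3)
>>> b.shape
(5, 3, 3)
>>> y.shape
(3, 5)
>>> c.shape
(3, 5)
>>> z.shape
(3, 3)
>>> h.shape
(5, 3, 13, 3)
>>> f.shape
(3, 5)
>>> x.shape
(3, 7, 13, 3)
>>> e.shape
(3, 3)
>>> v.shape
()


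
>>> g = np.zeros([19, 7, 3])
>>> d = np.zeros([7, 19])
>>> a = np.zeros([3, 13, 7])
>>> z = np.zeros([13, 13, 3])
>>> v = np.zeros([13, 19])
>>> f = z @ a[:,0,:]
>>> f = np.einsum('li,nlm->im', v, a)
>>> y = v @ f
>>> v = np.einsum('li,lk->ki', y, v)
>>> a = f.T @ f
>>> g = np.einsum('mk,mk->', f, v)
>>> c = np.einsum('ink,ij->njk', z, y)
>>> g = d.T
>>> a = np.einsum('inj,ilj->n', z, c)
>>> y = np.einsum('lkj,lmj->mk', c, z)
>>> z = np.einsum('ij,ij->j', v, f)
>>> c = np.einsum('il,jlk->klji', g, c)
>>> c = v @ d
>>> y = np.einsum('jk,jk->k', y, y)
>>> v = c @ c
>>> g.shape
(19, 7)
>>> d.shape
(7, 19)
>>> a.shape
(13,)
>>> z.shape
(7,)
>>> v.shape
(19, 19)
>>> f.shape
(19, 7)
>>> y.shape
(7,)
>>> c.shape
(19, 19)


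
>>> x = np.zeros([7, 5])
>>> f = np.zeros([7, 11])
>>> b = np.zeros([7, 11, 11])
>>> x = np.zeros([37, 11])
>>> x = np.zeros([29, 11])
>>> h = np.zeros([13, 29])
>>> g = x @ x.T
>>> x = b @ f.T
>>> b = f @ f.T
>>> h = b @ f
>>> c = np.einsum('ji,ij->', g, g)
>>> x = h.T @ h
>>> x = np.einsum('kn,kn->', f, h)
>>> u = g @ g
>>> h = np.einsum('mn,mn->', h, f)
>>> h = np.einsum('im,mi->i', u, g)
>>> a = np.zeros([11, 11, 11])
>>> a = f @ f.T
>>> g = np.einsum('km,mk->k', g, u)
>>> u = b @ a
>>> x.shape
()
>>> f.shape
(7, 11)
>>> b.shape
(7, 7)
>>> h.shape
(29,)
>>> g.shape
(29,)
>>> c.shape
()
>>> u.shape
(7, 7)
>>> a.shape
(7, 7)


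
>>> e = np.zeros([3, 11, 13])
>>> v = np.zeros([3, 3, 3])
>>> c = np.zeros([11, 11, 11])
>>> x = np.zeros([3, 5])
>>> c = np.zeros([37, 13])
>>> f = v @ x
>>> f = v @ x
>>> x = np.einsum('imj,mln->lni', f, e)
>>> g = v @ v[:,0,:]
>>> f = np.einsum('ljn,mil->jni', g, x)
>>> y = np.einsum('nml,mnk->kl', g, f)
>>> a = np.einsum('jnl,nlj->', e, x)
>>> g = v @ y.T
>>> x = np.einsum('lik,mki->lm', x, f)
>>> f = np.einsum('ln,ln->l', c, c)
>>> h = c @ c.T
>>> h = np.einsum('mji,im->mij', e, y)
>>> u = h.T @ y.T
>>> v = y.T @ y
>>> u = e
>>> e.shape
(3, 11, 13)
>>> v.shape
(3, 3)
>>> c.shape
(37, 13)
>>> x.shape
(11, 3)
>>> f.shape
(37,)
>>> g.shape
(3, 3, 13)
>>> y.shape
(13, 3)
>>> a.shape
()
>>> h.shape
(3, 13, 11)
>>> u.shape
(3, 11, 13)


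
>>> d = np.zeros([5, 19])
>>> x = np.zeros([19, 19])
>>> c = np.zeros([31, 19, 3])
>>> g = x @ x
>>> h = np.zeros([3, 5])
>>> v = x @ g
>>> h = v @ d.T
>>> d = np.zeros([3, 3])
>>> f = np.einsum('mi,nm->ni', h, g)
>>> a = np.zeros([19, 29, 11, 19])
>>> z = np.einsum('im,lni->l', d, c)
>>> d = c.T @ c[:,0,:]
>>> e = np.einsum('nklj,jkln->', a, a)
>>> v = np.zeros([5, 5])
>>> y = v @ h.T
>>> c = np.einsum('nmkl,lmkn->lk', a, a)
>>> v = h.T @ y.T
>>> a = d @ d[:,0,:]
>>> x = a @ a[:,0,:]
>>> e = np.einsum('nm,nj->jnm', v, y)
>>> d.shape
(3, 19, 3)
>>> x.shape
(3, 19, 3)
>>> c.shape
(19, 11)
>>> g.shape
(19, 19)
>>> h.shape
(19, 5)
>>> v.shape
(5, 5)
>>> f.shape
(19, 5)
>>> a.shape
(3, 19, 3)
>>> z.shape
(31,)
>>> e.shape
(19, 5, 5)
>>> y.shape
(5, 19)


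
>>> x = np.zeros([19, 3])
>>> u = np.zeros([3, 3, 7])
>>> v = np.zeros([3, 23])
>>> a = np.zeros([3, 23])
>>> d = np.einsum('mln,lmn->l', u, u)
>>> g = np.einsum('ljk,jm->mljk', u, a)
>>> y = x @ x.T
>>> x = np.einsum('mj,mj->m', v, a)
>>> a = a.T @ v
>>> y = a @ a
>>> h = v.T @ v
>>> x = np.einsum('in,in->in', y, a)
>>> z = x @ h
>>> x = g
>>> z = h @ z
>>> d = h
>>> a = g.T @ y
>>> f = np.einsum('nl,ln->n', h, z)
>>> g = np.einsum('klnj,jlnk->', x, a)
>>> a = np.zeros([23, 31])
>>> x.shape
(23, 3, 3, 7)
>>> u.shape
(3, 3, 7)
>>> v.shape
(3, 23)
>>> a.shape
(23, 31)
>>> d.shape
(23, 23)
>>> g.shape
()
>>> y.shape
(23, 23)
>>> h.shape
(23, 23)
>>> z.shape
(23, 23)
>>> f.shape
(23,)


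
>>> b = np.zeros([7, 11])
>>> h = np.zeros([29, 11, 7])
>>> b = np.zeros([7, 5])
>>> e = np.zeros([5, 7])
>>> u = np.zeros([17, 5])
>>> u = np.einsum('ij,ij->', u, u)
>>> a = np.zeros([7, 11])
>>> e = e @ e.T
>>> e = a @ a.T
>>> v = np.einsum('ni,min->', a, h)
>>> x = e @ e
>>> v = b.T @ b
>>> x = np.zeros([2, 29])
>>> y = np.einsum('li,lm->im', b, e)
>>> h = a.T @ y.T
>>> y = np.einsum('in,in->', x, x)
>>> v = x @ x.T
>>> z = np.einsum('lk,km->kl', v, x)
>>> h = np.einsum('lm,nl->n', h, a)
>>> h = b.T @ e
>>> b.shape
(7, 5)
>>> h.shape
(5, 7)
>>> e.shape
(7, 7)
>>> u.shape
()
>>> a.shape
(7, 11)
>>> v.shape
(2, 2)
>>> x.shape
(2, 29)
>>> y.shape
()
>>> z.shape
(2, 2)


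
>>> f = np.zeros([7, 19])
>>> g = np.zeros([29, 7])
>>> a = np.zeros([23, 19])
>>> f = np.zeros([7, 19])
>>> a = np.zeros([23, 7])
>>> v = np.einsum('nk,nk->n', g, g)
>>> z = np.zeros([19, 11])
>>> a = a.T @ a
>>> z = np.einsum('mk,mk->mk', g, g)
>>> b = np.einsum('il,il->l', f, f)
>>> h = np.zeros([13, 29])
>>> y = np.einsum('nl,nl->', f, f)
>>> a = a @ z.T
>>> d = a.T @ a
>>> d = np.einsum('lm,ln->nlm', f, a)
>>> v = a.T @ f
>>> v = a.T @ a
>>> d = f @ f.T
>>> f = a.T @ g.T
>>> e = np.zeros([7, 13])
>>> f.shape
(29, 29)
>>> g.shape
(29, 7)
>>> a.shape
(7, 29)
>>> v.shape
(29, 29)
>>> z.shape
(29, 7)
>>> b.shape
(19,)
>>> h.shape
(13, 29)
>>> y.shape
()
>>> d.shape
(7, 7)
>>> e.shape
(7, 13)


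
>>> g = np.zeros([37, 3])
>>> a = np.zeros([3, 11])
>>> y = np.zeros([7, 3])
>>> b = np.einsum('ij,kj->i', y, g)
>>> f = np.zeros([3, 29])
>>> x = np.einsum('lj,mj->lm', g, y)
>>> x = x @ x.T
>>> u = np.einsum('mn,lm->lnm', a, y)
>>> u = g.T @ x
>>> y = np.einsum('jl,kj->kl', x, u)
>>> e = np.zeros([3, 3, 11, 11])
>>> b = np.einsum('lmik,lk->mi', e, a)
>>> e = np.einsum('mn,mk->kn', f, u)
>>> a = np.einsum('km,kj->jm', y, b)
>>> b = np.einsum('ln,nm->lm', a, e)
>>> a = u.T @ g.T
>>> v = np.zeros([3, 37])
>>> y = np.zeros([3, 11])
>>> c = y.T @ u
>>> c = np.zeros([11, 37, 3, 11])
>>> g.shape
(37, 3)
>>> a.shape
(37, 37)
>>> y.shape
(3, 11)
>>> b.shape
(11, 29)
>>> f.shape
(3, 29)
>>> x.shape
(37, 37)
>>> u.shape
(3, 37)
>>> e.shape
(37, 29)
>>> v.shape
(3, 37)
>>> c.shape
(11, 37, 3, 11)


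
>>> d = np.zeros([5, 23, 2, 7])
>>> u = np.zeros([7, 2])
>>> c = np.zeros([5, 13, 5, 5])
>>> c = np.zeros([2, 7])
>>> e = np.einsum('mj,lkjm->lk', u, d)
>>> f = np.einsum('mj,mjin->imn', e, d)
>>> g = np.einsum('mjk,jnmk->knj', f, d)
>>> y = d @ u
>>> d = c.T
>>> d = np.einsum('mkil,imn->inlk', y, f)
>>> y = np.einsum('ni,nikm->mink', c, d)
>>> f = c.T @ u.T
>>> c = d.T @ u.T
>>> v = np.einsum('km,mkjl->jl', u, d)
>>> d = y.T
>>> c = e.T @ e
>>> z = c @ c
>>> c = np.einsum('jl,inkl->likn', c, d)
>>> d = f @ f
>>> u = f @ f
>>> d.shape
(7, 7)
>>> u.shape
(7, 7)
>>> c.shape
(23, 2, 7, 2)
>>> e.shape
(5, 23)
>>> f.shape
(7, 7)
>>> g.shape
(7, 23, 5)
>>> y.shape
(23, 7, 2, 2)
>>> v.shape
(2, 23)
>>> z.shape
(23, 23)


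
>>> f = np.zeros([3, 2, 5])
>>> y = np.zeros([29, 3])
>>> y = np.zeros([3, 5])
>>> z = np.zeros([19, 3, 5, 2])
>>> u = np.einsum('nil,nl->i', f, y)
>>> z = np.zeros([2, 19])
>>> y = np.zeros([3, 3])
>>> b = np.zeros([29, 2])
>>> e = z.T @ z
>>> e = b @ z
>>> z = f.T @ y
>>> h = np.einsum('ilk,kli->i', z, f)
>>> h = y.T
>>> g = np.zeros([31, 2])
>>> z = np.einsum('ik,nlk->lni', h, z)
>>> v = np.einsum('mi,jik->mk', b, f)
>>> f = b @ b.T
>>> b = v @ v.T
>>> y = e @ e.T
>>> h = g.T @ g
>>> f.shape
(29, 29)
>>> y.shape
(29, 29)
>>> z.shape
(2, 5, 3)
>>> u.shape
(2,)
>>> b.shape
(29, 29)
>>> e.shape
(29, 19)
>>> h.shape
(2, 2)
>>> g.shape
(31, 2)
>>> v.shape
(29, 5)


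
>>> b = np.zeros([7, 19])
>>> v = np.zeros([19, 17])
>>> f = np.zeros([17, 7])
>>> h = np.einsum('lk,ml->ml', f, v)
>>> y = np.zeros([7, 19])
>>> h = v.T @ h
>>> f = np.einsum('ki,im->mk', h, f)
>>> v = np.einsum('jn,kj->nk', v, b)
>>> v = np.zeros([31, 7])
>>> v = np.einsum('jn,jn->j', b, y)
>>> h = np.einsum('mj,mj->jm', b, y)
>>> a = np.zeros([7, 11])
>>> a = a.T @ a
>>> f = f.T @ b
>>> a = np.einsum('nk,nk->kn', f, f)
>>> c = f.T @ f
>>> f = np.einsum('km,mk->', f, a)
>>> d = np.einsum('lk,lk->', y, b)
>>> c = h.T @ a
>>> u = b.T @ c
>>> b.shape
(7, 19)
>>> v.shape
(7,)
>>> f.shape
()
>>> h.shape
(19, 7)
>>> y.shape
(7, 19)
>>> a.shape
(19, 17)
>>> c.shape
(7, 17)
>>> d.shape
()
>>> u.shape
(19, 17)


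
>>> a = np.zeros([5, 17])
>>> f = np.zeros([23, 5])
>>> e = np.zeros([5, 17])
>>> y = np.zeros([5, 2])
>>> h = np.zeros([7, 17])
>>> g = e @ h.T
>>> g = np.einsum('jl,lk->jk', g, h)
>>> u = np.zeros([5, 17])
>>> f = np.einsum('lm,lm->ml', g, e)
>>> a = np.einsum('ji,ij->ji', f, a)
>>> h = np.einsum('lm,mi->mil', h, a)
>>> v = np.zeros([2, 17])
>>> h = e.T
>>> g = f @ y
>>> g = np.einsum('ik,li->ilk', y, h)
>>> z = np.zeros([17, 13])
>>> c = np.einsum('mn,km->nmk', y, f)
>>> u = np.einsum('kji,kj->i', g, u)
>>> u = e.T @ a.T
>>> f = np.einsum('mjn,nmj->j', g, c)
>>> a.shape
(17, 5)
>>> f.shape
(17,)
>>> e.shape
(5, 17)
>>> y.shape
(5, 2)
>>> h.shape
(17, 5)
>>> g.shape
(5, 17, 2)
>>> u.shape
(17, 17)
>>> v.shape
(2, 17)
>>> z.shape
(17, 13)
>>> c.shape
(2, 5, 17)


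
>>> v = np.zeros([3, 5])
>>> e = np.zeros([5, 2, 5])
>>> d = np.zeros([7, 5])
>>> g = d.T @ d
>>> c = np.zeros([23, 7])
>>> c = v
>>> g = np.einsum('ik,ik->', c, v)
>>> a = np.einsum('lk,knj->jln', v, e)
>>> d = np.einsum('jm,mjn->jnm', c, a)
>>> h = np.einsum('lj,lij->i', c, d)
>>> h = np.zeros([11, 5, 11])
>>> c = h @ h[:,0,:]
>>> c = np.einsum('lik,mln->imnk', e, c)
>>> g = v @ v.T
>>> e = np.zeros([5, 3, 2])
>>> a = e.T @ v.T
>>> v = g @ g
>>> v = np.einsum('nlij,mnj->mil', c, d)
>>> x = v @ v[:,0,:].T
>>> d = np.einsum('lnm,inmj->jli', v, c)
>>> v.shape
(3, 11, 11)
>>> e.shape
(5, 3, 2)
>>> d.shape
(5, 3, 2)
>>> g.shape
(3, 3)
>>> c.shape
(2, 11, 11, 5)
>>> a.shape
(2, 3, 3)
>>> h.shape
(11, 5, 11)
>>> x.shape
(3, 11, 3)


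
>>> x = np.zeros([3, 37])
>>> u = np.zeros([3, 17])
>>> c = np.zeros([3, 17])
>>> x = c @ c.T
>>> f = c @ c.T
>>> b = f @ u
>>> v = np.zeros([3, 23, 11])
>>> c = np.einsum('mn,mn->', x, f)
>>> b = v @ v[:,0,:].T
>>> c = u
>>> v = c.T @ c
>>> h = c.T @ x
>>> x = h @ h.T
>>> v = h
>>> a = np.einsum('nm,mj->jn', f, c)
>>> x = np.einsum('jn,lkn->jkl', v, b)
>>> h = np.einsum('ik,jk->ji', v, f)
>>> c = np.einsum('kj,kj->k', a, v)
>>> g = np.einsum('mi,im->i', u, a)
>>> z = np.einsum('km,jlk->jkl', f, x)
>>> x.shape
(17, 23, 3)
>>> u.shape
(3, 17)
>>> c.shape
(17,)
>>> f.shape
(3, 3)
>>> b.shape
(3, 23, 3)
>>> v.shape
(17, 3)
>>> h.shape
(3, 17)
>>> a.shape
(17, 3)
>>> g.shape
(17,)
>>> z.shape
(17, 3, 23)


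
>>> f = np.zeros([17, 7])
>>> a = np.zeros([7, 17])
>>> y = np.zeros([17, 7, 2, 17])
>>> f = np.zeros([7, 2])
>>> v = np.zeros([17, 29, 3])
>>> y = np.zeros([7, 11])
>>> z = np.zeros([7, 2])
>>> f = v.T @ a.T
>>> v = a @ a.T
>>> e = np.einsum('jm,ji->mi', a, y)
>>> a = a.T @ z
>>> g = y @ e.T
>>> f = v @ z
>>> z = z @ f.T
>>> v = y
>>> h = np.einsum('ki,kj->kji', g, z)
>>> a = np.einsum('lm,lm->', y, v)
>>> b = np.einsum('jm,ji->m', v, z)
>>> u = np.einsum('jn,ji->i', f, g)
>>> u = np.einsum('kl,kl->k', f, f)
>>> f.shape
(7, 2)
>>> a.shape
()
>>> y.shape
(7, 11)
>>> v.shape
(7, 11)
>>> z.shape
(7, 7)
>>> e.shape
(17, 11)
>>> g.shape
(7, 17)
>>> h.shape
(7, 7, 17)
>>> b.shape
(11,)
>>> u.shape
(7,)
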